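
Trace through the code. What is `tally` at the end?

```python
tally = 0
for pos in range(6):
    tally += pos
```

Let's trace through this code step by step.

Initialize: tally = 0
Entering loop: for pos in range(6):

After execution: tally = 15
15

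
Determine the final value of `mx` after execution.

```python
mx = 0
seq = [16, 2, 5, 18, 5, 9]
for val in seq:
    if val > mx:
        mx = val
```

Let's trace through this code step by step.

Initialize: mx = 0
Initialize: seq = [16, 2, 5, 18, 5, 9]
Entering loop: for val in seq:

After execution: mx = 18
18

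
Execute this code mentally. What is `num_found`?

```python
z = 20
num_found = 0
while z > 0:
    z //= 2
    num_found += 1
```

Let's trace through this code step by step.

Initialize: z = 20
Initialize: num_found = 0
Entering loop: while z > 0:

After execution: num_found = 5
5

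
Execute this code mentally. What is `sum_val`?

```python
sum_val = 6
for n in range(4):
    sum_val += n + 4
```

Let's trace through this code step by step.

Initialize: sum_val = 6
Entering loop: for n in range(4):

After execution: sum_val = 28
28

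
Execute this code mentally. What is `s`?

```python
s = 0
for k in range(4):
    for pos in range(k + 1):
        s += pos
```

Let's trace through this code step by step.

Initialize: s = 0
Entering loop: for k in range(4):

After execution: s = 10
10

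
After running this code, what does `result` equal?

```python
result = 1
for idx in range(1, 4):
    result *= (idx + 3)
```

Let's trace through this code step by step.

Initialize: result = 1
Entering loop: for idx in range(1, 4):

After execution: result = 120
120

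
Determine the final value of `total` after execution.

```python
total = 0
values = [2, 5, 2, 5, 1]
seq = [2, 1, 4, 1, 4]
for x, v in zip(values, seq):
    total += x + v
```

Let's trace through this code step by step.

Initialize: total = 0
Initialize: values = [2, 5, 2, 5, 1]
Initialize: seq = [2, 1, 4, 1, 4]
Entering loop: for x, v in zip(values, seq):

After execution: total = 27
27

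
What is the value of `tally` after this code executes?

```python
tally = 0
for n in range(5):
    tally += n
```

Let's trace through this code step by step.

Initialize: tally = 0
Entering loop: for n in range(5):

After execution: tally = 10
10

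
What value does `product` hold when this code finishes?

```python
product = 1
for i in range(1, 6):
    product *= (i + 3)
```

Let's trace through this code step by step.

Initialize: product = 1
Entering loop: for i in range(1, 6):

After execution: product = 6720
6720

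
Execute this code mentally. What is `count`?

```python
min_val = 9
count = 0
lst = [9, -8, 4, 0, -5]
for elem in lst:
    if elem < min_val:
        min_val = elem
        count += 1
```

Let's trace through this code step by step.

Initialize: min_val = 9
Initialize: count = 0
Initialize: lst = [9, -8, 4, 0, -5]
Entering loop: for elem in lst:

After execution: count = 1
1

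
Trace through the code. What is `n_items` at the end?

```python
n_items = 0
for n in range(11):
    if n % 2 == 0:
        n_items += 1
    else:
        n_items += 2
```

Let's trace through this code step by step.

Initialize: n_items = 0
Entering loop: for n in range(11):

After execution: n_items = 16
16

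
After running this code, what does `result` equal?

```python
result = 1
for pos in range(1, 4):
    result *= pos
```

Let's trace through this code step by step.

Initialize: result = 1
Entering loop: for pos in range(1, 4):

After execution: result = 6
6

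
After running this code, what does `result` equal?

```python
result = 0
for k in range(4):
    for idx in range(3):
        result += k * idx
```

Let's trace through this code step by step.

Initialize: result = 0
Entering loop: for k in range(4):

After execution: result = 18
18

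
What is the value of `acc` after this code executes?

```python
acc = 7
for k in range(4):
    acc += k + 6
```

Let's trace through this code step by step.

Initialize: acc = 7
Entering loop: for k in range(4):

After execution: acc = 37
37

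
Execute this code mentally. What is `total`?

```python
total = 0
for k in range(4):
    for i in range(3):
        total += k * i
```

Let's trace through this code step by step.

Initialize: total = 0
Entering loop: for k in range(4):

After execution: total = 18
18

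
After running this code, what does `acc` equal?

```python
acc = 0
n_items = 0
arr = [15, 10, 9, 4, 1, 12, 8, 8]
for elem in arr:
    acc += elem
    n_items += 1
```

Let's trace through this code step by step.

Initialize: acc = 0
Initialize: n_items = 0
Initialize: arr = [15, 10, 9, 4, 1, 12, 8, 8]
Entering loop: for elem in arr:

After execution: acc = 67
67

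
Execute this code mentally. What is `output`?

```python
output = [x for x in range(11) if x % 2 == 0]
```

Let's trace through this code step by step.

Initialize: output = [x for x in range(11) if x % 2 == 0]

After execution: output = [0, 2, 4, 6, 8, 10]
[0, 2, 4, 6, 8, 10]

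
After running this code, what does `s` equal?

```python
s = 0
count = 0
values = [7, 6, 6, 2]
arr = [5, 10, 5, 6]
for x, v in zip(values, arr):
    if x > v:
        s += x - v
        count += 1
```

Let's trace through this code step by step.

Initialize: s = 0
Initialize: count = 0
Initialize: values = [7, 6, 6, 2]
Initialize: arr = [5, 10, 5, 6]
Entering loop: for x, v in zip(values, arr):

After execution: s = 3
3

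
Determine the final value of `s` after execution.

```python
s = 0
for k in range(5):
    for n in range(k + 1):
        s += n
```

Let's trace through this code step by step.

Initialize: s = 0
Entering loop: for k in range(5):

After execution: s = 20
20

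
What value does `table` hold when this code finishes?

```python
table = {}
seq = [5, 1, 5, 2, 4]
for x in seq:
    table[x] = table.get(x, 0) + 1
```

Let's trace through this code step by step.

Initialize: table = {}
Initialize: seq = [5, 1, 5, 2, 4]
Entering loop: for x in seq:

After execution: table = {5: 2, 1: 1, 2: 1, 4: 1}
{5: 2, 1: 1, 2: 1, 4: 1}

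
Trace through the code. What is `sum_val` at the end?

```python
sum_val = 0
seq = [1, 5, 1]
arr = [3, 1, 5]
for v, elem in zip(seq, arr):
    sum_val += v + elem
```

Let's trace through this code step by step.

Initialize: sum_val = 0
Initialize: seq = [1, 5, 1]
Initialize: arr = [3, 1, 5]
Entering loop: for v, elem in zip(seq, arr):

After execution: sum_val = 16
16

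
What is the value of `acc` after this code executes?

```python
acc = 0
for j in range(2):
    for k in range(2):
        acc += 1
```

Let's trace through this code step by step.

Initialize: acc = 0
Entering loop: for j in range(2):

After execution: acc = 4
4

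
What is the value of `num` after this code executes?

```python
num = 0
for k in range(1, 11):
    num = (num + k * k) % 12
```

Let's trace through this code step by step.

Initialize: num = 0
Entering loop: for k in range(1, 11):

After execution: num = 1
1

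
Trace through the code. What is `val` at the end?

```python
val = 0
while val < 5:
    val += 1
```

Let's trace through this code step by step.

Initialize: val = 0
Entering loop: while val < 5:

After execution: val = 5
5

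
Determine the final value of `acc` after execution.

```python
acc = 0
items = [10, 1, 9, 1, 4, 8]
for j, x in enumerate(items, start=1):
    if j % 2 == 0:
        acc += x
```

Let's trace through this code step by step.

Initialize: acc = 0
Initialize: items = [10, 1, 9, 1, 4, 8]
Entering loop: for j, x in enumerate(items, start=1):

After execution: acc = 10
10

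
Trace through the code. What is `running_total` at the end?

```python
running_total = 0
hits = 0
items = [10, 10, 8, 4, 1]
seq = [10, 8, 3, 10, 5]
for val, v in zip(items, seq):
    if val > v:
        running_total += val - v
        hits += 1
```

Let's trace through this code step by step.

Initialize: running_total = 0
Initialize: hits = 0
Initialize: items = [10, 10, 8, 4, 1]
Initialize: seq = [10, 8, 3, 10, 5]
Entering loop: for val, v in zip(items, seq):

After execution: running_total = 7
7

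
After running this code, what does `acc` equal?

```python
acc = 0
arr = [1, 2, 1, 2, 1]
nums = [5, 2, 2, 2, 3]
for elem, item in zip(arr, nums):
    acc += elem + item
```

Let's trace through this code step by step.

Initialize: acc = 0
Initialize: arr = [1, 2, 1, 2, 1]
Initialize: nums = [5, 2, 2, 2, 3]
Entering loop: for elem, item in zip(arr, nums):

After execution: acc = 21
21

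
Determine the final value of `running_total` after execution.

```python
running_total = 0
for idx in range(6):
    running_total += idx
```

Let's trace through this code step by step.

Initialize: running_total = 0
Entering loop: for idx in range(6):

After execution: running_total = 15
15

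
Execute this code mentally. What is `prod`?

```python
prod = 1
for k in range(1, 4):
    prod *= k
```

Let's trace through this code step by step.

Initialize: prod = 1
Entering loop: for k in range(1, 4):

After execution: prod = 6
6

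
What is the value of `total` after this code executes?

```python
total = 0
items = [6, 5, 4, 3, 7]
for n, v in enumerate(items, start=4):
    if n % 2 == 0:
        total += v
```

Let's trace through this code step by step.

Initialize: total = 0
Initialize: items = [6, 5, 4, 3, 7]
Entering loop: for n, v in enumerate(items, start=4):

After execution: total = 17
17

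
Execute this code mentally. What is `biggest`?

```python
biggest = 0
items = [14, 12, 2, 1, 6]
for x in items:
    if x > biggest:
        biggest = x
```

Let's trace through this code step by step.

Initialize: biggest = 0
Initialize: items = [14, 12, 2, 1, 6]
Entering loop: for x in items:

After execution: biggest = 14
14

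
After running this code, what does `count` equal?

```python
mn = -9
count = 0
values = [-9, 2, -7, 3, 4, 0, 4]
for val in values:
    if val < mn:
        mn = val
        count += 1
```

Let's trace through this code step by step.

Initialize: mn = -9
Initialize: count = 0
Initialize: values = [-9, 2, -7, 3, 4, 0, 4]
Entering loop: for val in values:

After execution: count = 0
0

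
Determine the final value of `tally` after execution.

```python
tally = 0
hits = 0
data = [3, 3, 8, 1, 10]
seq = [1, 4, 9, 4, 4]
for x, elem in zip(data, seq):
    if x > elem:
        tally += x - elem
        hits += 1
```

Let's trace through this code step by step.

Initialize: tally = 0
Initialize: hits = 0
Initialize: data = [3, 3, 8, 1, 10]
Initialize: seq = [1, 4, 9, 4, 4]
Entering loop: for x, elem in zip(data, seq):

After execution: tally = 8
8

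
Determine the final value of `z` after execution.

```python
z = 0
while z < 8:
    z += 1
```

Let's trace through this code step by step.

Initialize: z = 0
Entering loop: while z < 8:

After execution: z = 8
8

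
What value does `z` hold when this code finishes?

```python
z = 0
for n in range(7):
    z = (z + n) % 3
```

Let's trace through this code step by step.

Initialize: z = 0
Entering loop: for n in range(7):

After execution: z = 0
0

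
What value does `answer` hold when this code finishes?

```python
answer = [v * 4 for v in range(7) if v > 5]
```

Let's trace through this code step by step.

Initialize: answer = [v * 4 for v in range(7) if v > 5]

After execution: answer = [24]
[24]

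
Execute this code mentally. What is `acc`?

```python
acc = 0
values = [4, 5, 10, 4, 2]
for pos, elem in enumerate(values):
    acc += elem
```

Let's trace through this code step by step.

Initialize: acc = 0
Initialize: values = [4, 5, 10, 4, 2]
Entering loop: for pos, elem in enumerate(values):

After execution: acc = 25
25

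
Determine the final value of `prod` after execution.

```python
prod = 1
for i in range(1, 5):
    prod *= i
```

Let's trace through this code step by step.

Initialize: prod = 1
Entering loop: for i in range(1, 5):

After execution: prod = 24
24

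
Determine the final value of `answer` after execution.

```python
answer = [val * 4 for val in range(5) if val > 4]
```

Let's trace through this code step by step.

Initialize: answer = [val * 4 for val in range(5) if val > 4]

After execution: answer = []
[]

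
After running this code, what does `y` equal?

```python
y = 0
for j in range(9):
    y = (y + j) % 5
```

Let's trace through this code step by step.

Initialize: y = 0
Entering loop: for j in range(9):

After execution: y = 1
1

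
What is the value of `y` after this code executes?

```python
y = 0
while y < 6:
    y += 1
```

Let's trace through this code step by step.

Initialize: y = 0
Entering loop: while y < 6:

After execution: y = 6
6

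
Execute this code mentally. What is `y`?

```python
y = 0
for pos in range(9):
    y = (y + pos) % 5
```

Let's trace through this code step by step.

Initialize: y = 0
Entering loop: for pos in range(9):

After execution: y = 1
1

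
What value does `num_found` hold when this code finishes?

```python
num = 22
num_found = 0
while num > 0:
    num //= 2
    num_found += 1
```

Let's trace through this code step by step.

Initialize: num = 22
Initialize: num_found = 0
Entering loop: while num > 0:

After execution: num_found = 5
5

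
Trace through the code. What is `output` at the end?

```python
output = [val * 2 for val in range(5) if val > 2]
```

Let's trace through this code step by step.

Initialize: output = [val * 2 for val in range(5) if val > 2]

After execution: output = [6, 8]
[6, 8]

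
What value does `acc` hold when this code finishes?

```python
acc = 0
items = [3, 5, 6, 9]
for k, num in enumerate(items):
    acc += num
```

Let's trace through this code step by step.

Initialize: acc = 0
Initialize: items = [3, 5, 6, 9]
Entering loop: for k, num in enumerate(items):

After execution: acc = 23
23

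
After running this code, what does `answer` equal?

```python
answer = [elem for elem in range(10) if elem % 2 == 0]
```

Let's trace through this code step by step.

Initialize: answer = [elem for elem in range(10) if elem % 2 == 0]

After execution: answer = [0, 2, 4, 6, 8]
[0, 2, 4, 6, 8]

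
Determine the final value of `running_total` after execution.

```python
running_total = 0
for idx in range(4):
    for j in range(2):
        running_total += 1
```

Let's trace through this code step by step.

Initialize: running_total = 0
Entering loop: for idx in range(4):

After execution: running_total = 8
8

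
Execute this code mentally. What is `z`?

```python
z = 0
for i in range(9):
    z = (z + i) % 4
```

Let's trace through this code step by step.

Initialize: z = 0
Entering loop: for i in range(9):

After execution: z = 0
0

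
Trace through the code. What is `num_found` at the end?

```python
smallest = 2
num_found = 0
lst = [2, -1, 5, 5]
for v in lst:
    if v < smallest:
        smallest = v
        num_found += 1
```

Let's trace through this code step by step.

Initialize: smallest = 2
Initialize: num_found = 0
Initialize: lst = [2, -1, 5, 5]
Entering loop: for v in lst:

After execution: num_found = 1
1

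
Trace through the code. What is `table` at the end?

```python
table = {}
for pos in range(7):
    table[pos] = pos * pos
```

Let's trace through this code step by step.

Initialize: table = {}
Entering loop: for pos in range(7):

After execution: table = {0: 0, 1: 1, 2: 4, 3: 9, 4: 16, 5: 25, 6: 36}
{0: 0, 1: 1, 2: 4, 3: 9, 4: 16, 5: 25, 6: 36}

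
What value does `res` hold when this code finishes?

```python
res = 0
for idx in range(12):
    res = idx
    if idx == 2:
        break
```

Let's trace through this code step by step.

Initialize: res = 0
Entering loop: for idx in range(12):

After execution: res = 2
2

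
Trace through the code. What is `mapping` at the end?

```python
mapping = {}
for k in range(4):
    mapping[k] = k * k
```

Let's trace through this code step by step.

Initialize: mapping = {}
Entering loop: for k in range(4):

After execution: mapping = {0: 0, 1: 1, 2: 4, 3: 9}
{0: 0, 1: 1, 2: 4, 3: 9}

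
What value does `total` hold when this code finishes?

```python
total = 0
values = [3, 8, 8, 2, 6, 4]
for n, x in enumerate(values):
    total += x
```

Let's trace through this code step by step.

Initialize: total = 0
Initialize: values = [3, 8, 8, 2, 6, 4]
Entering loop: for n, x in enumerate(values):

After execution: total = 31
31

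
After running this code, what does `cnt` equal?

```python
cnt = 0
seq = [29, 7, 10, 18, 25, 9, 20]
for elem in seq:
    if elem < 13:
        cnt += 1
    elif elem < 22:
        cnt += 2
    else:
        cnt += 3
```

Let's trace through this code step by step.

Initialize: cnt = 0
Initialize: seq = [29, 7, 10, 18, 25, 9, 20]
Entering loop: for elem in seq:

After execution: cnt = 13
13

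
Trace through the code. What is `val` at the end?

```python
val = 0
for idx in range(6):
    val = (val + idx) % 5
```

Let's trace through this code step by step.

Initialize: val = 0
Entering loop: for idx in range(6):

After execution: val = 0
0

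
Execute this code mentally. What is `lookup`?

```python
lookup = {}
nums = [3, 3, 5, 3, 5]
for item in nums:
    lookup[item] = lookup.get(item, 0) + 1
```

Let's trace through this code step by step.

Initialize: lookup = {}
Initialize: nums = [3, 3, 5, 3, 5]
Entering loop: for item in nums:

After execution: lookup = {3: 3, 5: 2}
{3: 3, 5: 2}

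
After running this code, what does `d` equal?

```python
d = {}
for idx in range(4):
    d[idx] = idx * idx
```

Let's trace through this code step by step.

Initialize: d = {}
Entering loop: for idx in range(4):

After execution: d = {0: 0, 1: 1, 2: 4, 3: 9}
{0: 0, 1: 1, 2: 4, 3: 9}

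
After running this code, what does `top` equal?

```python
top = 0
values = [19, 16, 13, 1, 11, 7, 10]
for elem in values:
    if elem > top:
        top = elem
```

Let's trace through this code step by step.

Initialize: top = 0
Initialize: values = [19, 16, 13, 1, 11, 7, 10]
Entering loop: for elem in values:

After execution: top = 19
19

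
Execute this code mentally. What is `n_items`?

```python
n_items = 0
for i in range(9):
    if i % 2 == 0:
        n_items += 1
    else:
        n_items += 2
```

Let's trace through this code step by step.

Initialize: n_items = 0
Entering loop: for i in range(9):

After execution: n_items = 13
13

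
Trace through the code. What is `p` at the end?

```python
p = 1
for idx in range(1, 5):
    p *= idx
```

Let's trace through this code step by step.

Initialize: p = 1
Entering loop: for idx in range(1, 5):

After execution: p = 24
24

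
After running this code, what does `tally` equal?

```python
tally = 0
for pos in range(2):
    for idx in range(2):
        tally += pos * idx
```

Let's trace through this code step by step.

Initialize: tally = 0
Entering loop: for pos in range(2):

After execution: tally = 1
1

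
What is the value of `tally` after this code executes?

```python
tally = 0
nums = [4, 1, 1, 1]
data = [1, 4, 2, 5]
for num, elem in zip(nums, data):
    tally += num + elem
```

Let's trace through this code step by step.

Initialize: tally = 0
Initialize: nums = [4, 1, 1, 1]
Initialize: data = [1, 4, 2, 5]
Entering loop: for num, elem in zip(nums, data):

After execution: tally = 19
19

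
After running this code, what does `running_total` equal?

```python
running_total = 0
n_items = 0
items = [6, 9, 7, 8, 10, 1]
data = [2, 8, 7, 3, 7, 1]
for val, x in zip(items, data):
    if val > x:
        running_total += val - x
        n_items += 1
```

Let's trace through this code step by step.

Initialize: running_total = 0
Initialize: n_items = 0
Initialize: items = [6, 9, 7, 8, 10, 1]
Initialize: data = [2, 8, 7, 3, 7, 1]
Entering loop: for val, x in zip(items, data):

After execution: running_total = 13
13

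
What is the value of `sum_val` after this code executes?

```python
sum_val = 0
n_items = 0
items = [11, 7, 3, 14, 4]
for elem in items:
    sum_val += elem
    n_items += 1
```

Let's trace through this code step by step.

Initialize: sum_val = 0
Initialize: n_items = 0
Initialize: items = [11, 7, 3, 14, 4]
Entering loop: for elem in items:

After execution: sum_val = 39
39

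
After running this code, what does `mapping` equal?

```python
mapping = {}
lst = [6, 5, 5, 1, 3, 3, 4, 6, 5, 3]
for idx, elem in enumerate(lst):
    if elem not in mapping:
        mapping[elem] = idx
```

Let's trace through this code step by step.

Initialize: mapping = {}
Initialize: lst = [6, 5, 5, 1, 3, 3, 4, 6, 5, 3]
Entering loop: for idx, elem in enumerate(lst):

After execution: mapping = {6: 0, 5: 1, 1: 3, 3: 4, 4: 6}
{6: 0, 5: 1, 1: 3, 3: 4, 4: 6}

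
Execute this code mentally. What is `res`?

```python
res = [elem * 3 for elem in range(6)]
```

Let's trace through this code step by step.

Initialize: res = [elem * 3 for elem in range(6)]

After execution: res = [0, 3, 6, 9, 12, 15]
[0, 3, 6, 9, 12, 15]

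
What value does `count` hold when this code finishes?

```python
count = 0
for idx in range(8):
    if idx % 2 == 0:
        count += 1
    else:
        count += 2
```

Let's trace through this code step by step.

Initialize: count = 0
Entering loop: for idx in range(8):

After execution: count = 12
12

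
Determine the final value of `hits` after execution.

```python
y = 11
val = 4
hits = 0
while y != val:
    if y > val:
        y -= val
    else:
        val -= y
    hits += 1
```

Let's trace through this code step by step.

Initialize: y = 11
Initialize: val = 4
Initialize: hits = 0
Entering loop: while y != val:

After execution: hits = 5
5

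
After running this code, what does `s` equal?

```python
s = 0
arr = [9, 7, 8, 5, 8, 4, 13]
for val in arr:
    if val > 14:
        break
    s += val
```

Let's trace through this code step by step.

Initialize: s = 0
Initialize: arr = [9, 7, 8, 5, 8, 4, 13]
Entering loop: for val in arr:

After execution: s = 54
54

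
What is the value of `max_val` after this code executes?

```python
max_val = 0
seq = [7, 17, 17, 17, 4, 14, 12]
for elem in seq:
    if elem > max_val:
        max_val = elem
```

Let's trace through this code step by step.

Initialize: max_val = 0
Initialize: seq = [7, 17, 17, 17, 4, 14, 12]
Entering loop: for elem in seq:

After execution: max_val = 17
17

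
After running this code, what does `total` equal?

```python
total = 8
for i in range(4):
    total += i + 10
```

Let's trace through this code step by step.

Initialize: total = 8
Entering loop: for i in range(4):

After execution: total = 54
54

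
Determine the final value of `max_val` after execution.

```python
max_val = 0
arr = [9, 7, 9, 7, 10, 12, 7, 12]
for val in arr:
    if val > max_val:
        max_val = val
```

Let's trace through this code step by step.

Initialize: max_val = 0
Initialize: arr = [9, 7, 9, 7, 10, 12, 7, 12]
Entering loop: for val in arr:

After execution: max_val = 12
12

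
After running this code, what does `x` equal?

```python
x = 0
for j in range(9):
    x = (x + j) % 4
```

Let's trace through this code step by step.

Initialize: x = 0
Entering loop: for j in range(9):

After execution: x = 0
0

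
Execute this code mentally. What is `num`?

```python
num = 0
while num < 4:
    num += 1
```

Let's trace through this code step by step.

Initialize: num = 0
Entering loop: while num < 4:

After execution: num = 4
4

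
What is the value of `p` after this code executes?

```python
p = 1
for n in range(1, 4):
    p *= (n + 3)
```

Let's trace through this code step by step.

Initialize: p = 1
Entering loop: for n in range(1, 4):

After execution: p = 120
120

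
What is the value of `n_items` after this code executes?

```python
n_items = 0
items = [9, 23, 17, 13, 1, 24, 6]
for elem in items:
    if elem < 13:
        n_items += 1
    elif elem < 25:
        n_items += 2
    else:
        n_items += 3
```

Let's trace through this code step by step.

Initialize: n_items = 0
Initialize: items = [9, 23, 17, 13, 1, 24, 6]
Entering loop: for elem in items:

After execution: n_items = 11
11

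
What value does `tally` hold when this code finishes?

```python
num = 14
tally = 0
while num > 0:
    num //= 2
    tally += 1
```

Let's trace through this code step by step.

Initialize: num = 14
Initialize: tally = 0
Entering loop: while num > 0:

After execution: tally = 4
4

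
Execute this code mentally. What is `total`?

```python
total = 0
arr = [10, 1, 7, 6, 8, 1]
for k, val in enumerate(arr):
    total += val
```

Let's trace through this code step by step.

Initialize: total = 0
Initialize: arr = [10, 1, 7, 6, 8, 1]
Entering loop: for k, val in enumerate(arr):

After execution: total = 33
33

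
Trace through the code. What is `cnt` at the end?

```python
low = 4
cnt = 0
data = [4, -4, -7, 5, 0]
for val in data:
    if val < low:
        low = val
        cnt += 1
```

Let's trace through this code step by step.

Initialize: low = 4
Initialize: cnt = 0
Initialize: data = [4, -4, -7, 5, 0]
Entering loop: for val in data:

After execution: cnt = 2
2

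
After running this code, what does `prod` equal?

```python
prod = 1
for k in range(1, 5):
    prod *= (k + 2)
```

Let's trace through this code step by step.

Initialize: prod = 1
Entering loop: for k in range(1, 5):

After execution: prod = 360
360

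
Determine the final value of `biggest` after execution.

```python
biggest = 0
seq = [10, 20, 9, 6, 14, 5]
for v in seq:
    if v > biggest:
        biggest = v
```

Let's trace through this code step by step.

Initialize: biggest = 0
Initialize: seq = [10, 20, 9, 6, 14, 5]
Entering loop: for v in seq:

After execution: biggest = 20
20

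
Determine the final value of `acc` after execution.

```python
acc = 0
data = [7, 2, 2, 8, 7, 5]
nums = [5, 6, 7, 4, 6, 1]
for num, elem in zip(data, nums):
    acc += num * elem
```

Let's trace through this code step by step.

Initialize: acc = 0
Initialize: data = [7, 2, 2, 8, 7, 5]
Initialize: nums = [5, 6, 7, 4, 6, 1]
Entering loop: for num, elem in zip(data, nums):

After execution: acc = 140
140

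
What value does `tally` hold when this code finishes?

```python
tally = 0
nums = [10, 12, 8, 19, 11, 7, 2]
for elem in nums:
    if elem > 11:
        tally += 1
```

Let's trace through this code step by step.

Initialize: tally = 0
Initialize: nums = [10, 12, 8, 19, 11, 7, 2]
Entering loop: for elem in nums:

After execution: tally = 2
2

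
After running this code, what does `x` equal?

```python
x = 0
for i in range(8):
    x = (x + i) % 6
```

Let's trace through this code step by step.

Initialize: x = 0
Entering loop: for i in range(8):

After execution: x = 4
4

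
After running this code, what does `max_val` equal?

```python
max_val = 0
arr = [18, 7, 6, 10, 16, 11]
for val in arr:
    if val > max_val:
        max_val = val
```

Let's trace through this code step by step.

Initialize: max_val = 0
Initialize: arr = [18, 7, 6, 10, 16, 11]
Entering loop: for val in arr:

After execution: max_val = 18
18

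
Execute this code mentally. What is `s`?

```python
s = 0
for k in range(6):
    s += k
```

Let's trace through this code step by step.

Initialize: s = 0
Entering loop: for k in range(6):

After execution: s = 15
15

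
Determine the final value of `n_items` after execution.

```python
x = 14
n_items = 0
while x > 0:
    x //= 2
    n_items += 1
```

Let's trace through this code step by step.

Initialize: x = 14
Initialize: n_items = 0
Entering loop: while x > 0:

After execution: n_items = 4
4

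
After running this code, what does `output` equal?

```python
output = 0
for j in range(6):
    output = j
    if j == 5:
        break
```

Let's trace through this code step by step.

Initialize: output = 0
Entering loop: for j in range(6):

After execution: output = 5
5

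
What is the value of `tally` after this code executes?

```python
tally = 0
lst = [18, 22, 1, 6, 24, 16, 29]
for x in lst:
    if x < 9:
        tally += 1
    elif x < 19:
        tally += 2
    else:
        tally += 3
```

Let's trace through this code step by step.

Initialize: tally = 0
Initialize: lst = [18, 22, 1, 6, 24, 16, 29]
Entering loop: for x in lst:

After execution: tally = 15
15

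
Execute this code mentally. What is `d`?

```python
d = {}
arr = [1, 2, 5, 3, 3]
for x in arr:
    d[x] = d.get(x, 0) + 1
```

Let's trace through this code step by step.

Initialize: d = {}
Initialize: arr = [1, 2, 5, 3, 3]
Entering loop: for x in arr:

After execution: d = {1: 1, 2: 1, 5: 1, 3: 2}
{1: 1, 2: 1, 5: 1, 3: 2}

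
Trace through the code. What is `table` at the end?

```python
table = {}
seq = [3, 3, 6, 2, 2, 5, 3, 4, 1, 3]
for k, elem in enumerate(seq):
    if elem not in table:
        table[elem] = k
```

Let's trace through this code step by step.

Initialize: table = {}
Initialize: seq = [3, 3, 6, 2, 2, 5, 3, 4, 1, 3]
Entering loop: for k, elem in enumerate(seq):

After execution: table = {3: 0, 6: 2, 2: 3, 5: 5, 4: 7, 1: 8}
{3: 0, 6: 2, 2: 3, 5: 5, 4: 7, 1: 8}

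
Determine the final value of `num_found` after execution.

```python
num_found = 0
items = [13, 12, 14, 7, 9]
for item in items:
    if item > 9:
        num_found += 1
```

Let's trace through this code step by step.

Initialize: num_found = 0
Initialize: items = [13, 12, 14, 7, 9]
Entering loop: for item in items:

After execution: num_found = 3
3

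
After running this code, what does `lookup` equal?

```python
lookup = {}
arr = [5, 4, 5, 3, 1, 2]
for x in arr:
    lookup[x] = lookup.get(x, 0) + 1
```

Let's trace through this code step by step.

Initialize: lookup = {}
Initialize: arr = [5, 4, 5, 3, 1, 2]
Entering loop: for x in arr:

After execution: lookup = {5: 2, 4: 1, 3: 1, 1: 1, 2: 1}
{5: 2, 4: 1, 3: 1, 1: 1, 2: 1}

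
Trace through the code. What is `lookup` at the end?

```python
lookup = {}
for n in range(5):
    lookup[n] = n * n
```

Let's trace through this code step by step.

Initialize: lookup = {}
Entering loop: for n in range(5):

After execution: lookup = {0: 0, 1: 1, 2: 4, 3: 9, 4: 16}
{0: 0, 1: 1, 2: 4, 3: 9, 4: 16}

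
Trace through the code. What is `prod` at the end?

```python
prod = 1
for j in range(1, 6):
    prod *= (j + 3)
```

Let's trace through this code step by step.

Initialize: prod = 1
Entering loop: for j in range(1, 6):

After execution: prod = 6720
6720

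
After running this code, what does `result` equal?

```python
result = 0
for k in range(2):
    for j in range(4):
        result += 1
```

Let's trace through this code step by step.

Initialize: result = 0
Entering loop: for k in range(2):

After execution: result = 8
8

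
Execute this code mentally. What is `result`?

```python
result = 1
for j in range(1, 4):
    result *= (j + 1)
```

Let's trace through this code step by step.

Initialize: result = 1
Entering loop: for j in range(1, 4):

After execution: result = 24
24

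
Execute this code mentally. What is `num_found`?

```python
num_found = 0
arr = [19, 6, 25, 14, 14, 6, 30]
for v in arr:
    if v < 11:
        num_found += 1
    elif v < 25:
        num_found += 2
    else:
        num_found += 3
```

Let's trace through this code step by step.

Initialize: num_found = 0
Initialize: arr = [19, 6, 25, 14, 14, 6, 30]
Entering loop: for v in arr:

After execution: num_found = 14
14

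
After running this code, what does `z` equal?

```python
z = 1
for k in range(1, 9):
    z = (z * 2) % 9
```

Let's trace through this code step by step.

Initialize: z = 1
Entering loop: for k in range(1, 9):

After execution: z = 4
4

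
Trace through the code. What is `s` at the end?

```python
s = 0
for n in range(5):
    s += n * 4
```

Let's trace through this code step by step.

Initialize: s = 0
Entering loop: for n in range(5):

After execution: s = 40
40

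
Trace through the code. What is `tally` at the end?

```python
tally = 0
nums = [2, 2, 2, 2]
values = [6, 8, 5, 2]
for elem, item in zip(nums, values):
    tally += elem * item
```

Let's trace through this code step by step.

Initialize: tally = 0
Initialize: nums = [2, 2, 2, 2]
Initialize: values = [6, 8, 5, 2]
Entering loop: for elem, item in zip(nums, values):

After execution: tally = 42
42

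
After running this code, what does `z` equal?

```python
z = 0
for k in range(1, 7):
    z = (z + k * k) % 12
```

Let's trace through this code step by step.

Initialize: z = 0
Entering loop: for k in range(1, 7):

After execution: z = 7
7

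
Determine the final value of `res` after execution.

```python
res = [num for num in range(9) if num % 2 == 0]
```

Let's trace through this code step by step.

Initialize: res = [num for num in range(9) if num % 2 == 0]

After execution: res = [0, 2, 4, 6, 8]
[0, 2, 4, 6, 8]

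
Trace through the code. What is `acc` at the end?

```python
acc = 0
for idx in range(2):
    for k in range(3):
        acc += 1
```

Let's trace through this code step by step.

Initialize: acc = 0
Entering loop: for idx in range(2):

After execution: acc = 6
6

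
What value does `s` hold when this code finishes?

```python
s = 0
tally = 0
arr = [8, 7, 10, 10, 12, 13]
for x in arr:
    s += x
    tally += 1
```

Let's trace through this code step by step.

Initialize: s = 0
Initialize: tally = 0
Initialize: arr = [8, 7, 10, 10, 12, 13]
Entering loop: for x in arr:

After execution: s = 60
60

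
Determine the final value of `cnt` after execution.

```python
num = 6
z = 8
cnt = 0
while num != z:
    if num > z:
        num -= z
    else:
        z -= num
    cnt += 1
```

Let's trace through this code step by step.

Initialize: num = 6
Initialize: z = 8
Initialize: cnt = 0
Entering loop: while num != z:

After execution: cnt = 3
3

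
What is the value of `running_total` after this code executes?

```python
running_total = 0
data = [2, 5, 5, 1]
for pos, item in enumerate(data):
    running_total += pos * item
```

Let's trace through this code step by step.

Initialize: running_total = 0
Initialize: data = [2, 5, 5, 1]
Entering loop: for pos, item in enumerate(data):

After execution: running_total = 18
18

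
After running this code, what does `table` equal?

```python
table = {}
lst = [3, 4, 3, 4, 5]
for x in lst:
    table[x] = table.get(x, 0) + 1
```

Let's trace through this code step by step.

Initialize: table = {}
Initialize: lst = [3, 4, 3, 4, 5]
Entering loop: for x in lst:

After execution: table = {3: 2, 4: 2, 5: 1}
{3: 2, 4: 2, 5: 1}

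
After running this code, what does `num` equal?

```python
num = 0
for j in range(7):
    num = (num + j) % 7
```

Let's trace through this code step by step.

Initialize: num = 0
Entering loop: for j in range(7):

After execution: num = 0
0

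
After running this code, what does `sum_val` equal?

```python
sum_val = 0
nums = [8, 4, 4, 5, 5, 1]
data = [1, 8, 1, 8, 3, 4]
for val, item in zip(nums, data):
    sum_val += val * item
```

Let's trace through this code step by step.

Initialize: sum_val = 0
Initialize: nums = [8, 4, 4, 5, 5, 1]
Initialize: data = [1, 8, 1, 8, 3, 4]
Entering loop: for val, item in zip(nums, data):

After execution: sum_val = 103
103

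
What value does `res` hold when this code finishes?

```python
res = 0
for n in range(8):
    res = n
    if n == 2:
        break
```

Let's trace through this code step by step.

Initialize: res = 0
Entering loop: for n in range(8):

After execution: res = 2
2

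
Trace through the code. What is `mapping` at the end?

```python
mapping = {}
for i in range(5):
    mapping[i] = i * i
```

Let's trace through this code step by step.

Initialize: mapping = {}
Entering loop: for i in range(5):

After execution: mapping = {0: 0, 1: 1, 2: 4, 3: 9, 4: 16}
{0: 0, 1: 1, 2: 4, 3: 9, 4: 16}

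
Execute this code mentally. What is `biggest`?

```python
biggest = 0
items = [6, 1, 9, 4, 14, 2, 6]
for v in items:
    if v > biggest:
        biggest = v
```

Let's trace through this code step by step.

Initialize: biggest = 0
Initialize: items = [6, 1, 9, 4, 14, 2, 6]
Entering loop: for v in items:

After execution: biggest = 14
14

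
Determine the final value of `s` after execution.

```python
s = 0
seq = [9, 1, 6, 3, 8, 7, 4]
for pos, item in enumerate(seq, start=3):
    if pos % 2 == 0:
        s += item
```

Let's trace through this code step by step.

Initialize: s = 0
Initialize: seq = [9, 1, 6, 3, 8, 7, 4]
Entering loop: for pos, item in enumerate(seq, start=3):

After execution: s = 11
11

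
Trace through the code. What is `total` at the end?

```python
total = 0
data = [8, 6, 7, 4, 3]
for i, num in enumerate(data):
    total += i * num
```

Let's trace through this code step by step.

Initialize: total = 0
Initialize: data = [8, 6, 7, 4, 3]
Entering loop: for i, num in enumerate(data):

After execution: total = 44
44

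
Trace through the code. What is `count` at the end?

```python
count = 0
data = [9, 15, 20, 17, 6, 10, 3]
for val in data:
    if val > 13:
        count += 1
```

Let's trace through this code step by step.

Initialize: count = 0
Initialize: data = [9, 15, 20, 17, 6, 10, 3]
Entering loop: for val in data:

After execution: count = 3
3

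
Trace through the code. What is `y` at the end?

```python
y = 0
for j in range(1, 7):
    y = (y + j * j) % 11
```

Let's trace through this code step by step.

Initialize: y = 0
Entering loop: for j in range(1, 7):

After execution: y = 3
3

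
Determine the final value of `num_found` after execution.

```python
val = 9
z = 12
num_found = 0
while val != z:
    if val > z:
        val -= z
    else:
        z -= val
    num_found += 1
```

Let's trace through this code step by step.

Initialize: val = 9
Initialize: z = 12
Initialize: num_found = 0
Entering loop: while val != z:

After execution: num_found = 3
3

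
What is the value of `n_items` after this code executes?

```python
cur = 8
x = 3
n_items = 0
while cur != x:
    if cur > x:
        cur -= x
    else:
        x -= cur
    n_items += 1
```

Let's trace through this code step by step.

Initialize: cur = 8
Initialize: x = 3
Initialize: n_items = 0
Entering loop: while cur != x:

After execution: n_items = 4
4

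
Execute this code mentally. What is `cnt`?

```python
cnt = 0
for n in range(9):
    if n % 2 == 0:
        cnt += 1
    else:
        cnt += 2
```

Let's trace through this code step by step.

Initialize: cnt = 0
Entering loop: for n in range(9):

After execution: cnt = 13
13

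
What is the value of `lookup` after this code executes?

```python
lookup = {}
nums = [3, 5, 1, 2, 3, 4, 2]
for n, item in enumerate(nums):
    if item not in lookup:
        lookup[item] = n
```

Let's trace through this code step by step.

Initialize: lookup = {}
Initialize: nums = [3, 5, 1, 2, 3, 4, 2]
Entering loop: for n, item in enumerate(nums):

After execution: lookup = {3: 0, 5: 1, 1: 2, 2: 3, 4: 5}
{3: 0, 5: 1, 1: 2, 2: 3, 4: 5}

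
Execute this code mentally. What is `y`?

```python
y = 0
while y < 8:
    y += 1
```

Let's trace through this code step by step.

Initialize: y = 0
Entering loop: while y < 8:

After execution: y = 8
8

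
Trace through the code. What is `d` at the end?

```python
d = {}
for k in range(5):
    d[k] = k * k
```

Let's trace through this code step by step.

Initialize: d = {}
Entering loop: for k in range(5):

After execution: d = {0: 0, 1: 1, 2: 4, 3: 9, 4: 16}
{0: 0, 1: 1, 2: 4, 3: 9, 4: 16}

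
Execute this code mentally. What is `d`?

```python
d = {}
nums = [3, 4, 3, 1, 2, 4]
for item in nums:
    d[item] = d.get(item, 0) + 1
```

Let's trace through this code step by step.

Initialize: d = {}
Initialize: nums = [3, 4, 3, 1, 2, 4]
Entering loop: for item in nums:

After execution: d = {3: 2, 4: 2, 1: 1, 2: 1}
{3: 2, 4: 2, 1: 1, 2: 1}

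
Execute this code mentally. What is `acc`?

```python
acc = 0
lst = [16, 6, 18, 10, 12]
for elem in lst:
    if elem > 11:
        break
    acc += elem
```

Let's trace through this code step by step.

Initialize: acc = 0
Initialize: lst = [16, 6, 18, 10, 12]
Entering loop: for elem in lst:

After execution: acc = 0
0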